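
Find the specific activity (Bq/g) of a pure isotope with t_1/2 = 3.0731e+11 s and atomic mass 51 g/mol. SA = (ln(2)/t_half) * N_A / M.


lambda = ln(2) / t_half = ln(2) / 3.0731e+11 = 2.255531e-12 /s
SA = lambda * N_A / M
SA = 2.255531e-12 * 6.022e23 / 51
SA = 2.6633e+10 Bq/g

2.6633e+10


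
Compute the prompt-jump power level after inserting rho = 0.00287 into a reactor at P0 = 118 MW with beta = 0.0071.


P1/P0 = beta / (beta - rho)
P1/P0 = 0.0071 / (0.0071 - 0.00287) = 1.678487
P1 = 118 * 1.678487 = 198.06 MW

198.06


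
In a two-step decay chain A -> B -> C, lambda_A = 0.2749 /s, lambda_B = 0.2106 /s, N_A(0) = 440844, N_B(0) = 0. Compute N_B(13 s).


N_B(t) = lambda_A * N_A0 / (lambda_B - lambda_A) * [exp(-lambda_A*t) - exp(-lambda_B*t)]
exp(-0.2749*13) = 0.02805187; exp(-0.2106*13) = 0.06471256
N_B = 0.2749 * 440844 / (0.2106 - 0.2749) * (0.02805187 - 0.06471256)
N_B = 69095

69095


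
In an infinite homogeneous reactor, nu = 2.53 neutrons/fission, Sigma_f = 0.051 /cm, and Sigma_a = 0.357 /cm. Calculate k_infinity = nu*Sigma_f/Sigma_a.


k_inf = nu * Sigma_f / Sigma_a
k_inf = 2.53 * 0.051 / 0.357
k_inf = 0.36143

0.36143


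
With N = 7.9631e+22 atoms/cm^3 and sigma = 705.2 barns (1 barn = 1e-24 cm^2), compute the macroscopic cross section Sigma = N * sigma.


Sigma = N * sigma_barns * 1e-24
Sigma = 7.9631e+22 * 705.2 * 1e-24
Sigma = 56.156 /cm

56.156


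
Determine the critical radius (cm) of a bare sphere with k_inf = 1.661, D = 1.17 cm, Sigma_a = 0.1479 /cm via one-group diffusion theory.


L^2 = D / Sigma_a = 1.17 / 0.1479 = 7.910751 cm^2
B_m^2 = (k_inf - 1) / L^2 = (1.661 - 1) / 7.910751 = 0.08355717 /cm^2
For a bare sphere: B_g = pi/R, so R_c = pi / sqrt(B_m^2)
R_c = pi / sqrt(0.08355717) = 10.868 cm

10.868


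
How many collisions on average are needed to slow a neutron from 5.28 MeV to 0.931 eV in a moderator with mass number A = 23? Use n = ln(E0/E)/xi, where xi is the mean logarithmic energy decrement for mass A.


xi = 1 + (A-1)^2/(2A)*ln((A-1)/(A+1)) = 0.08448899 (for A = 23)
n = ln(E0/E) / xi
n = ln(5.28e6 / 0.931) / 0.08448899
n = ln(5.671321e+06) / 0.08448899 = 184.06

184.06


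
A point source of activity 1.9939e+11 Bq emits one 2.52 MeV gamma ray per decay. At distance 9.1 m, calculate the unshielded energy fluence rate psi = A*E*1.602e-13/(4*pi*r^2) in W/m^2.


psi = A * E * 1.602e-13 / (4*pi*r^2)
psi = 1.9939e+11 * 2.52 * 1.602e-13 / (4*pi*9.1^2)
psi = 7.7352e-05 W/m^2

7.7352e-05


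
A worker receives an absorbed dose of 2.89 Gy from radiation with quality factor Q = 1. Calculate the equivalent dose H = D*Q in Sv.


H = D * Q
H = 2.89 * 1
H = 2.8900 Sv

2.8900


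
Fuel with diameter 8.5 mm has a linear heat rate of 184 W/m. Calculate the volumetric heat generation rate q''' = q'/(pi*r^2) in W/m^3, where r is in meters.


r = D / 2 / 1000 = 8.5 / 2 / 1000 = 0.00425 m
q''' = q' / (pi * r^2)
q''' = 184 / (pi * 0.00425^2)
q''' = 3.2426e+06 W/m^3

3.2426e+06


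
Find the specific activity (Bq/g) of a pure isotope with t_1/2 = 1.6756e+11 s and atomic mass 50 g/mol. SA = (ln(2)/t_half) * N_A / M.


lambda = ln(2) / t_half = ln(2) / 1.6756e+11 = 4.136710e-12 /s
SA = lambda * N_A / M
SA = 4.136710e-12 * 6.022e23 / 50
SA = 4.9823e+10 Bq/g

4.9823e+10


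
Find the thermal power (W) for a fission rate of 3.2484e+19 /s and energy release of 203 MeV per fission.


P = fission_rate * E_MeV * 1.602e-13
P = 3.2484e+19 * 203 * 1.602e-13
P = 1.0564e+09 W

1.0564e+09


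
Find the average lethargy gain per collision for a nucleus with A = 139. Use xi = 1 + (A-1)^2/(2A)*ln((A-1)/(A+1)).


xi = 1 + (A-1)^2/(2A) * ln((A-1)/(A+1))
xi = 1 + (139-1)^2/(2*139) * ln((139-1)/(139 +1))
xi = 0.014320

0.014320


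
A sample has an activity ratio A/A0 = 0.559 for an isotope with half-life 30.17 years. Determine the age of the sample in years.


lambda = ln(2) / t_half = ln(2) / 30.17 = 0.02297472 /yr
t = -ln(A/A0) / lambda
t = -ln(0.559) / 0.02297472
t = 25.315 yr

25.315


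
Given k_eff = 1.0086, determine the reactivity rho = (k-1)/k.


rho = (k_eff - 1) / k_eff
rho = (1.0086 - 1) / 1.0086
rho = 0.0085267

0.0085267


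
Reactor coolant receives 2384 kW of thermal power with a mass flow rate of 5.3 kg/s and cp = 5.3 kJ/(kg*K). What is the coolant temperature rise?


dT = Q / (m_dot * cp)
dT = 2384 / (5.3 * 5.3)
dT = 84.870 C

84.870


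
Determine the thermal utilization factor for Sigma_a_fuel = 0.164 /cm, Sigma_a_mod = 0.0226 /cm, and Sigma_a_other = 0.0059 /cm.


f = Sigma_a_fuel / (Sigma_a_fuel + Sigma_a_mod + Sigma_a_other)
f = 0.164 / (0.164 + 0.0226 + 0.0059)
f = 0.85195

0.85195


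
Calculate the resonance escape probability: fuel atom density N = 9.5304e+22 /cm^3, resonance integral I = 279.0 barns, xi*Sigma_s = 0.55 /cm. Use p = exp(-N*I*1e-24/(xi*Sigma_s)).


p = exp(-N * I * 1e-24 / (xi*Sigma_s))
p = exp(-9.5304e+22 * 279.0 * 1e-24 / 0.55)
p = 1.0092e-21

1.0092e-21


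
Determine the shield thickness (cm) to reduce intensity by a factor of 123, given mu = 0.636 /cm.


x = ln(factor) / mu
x = ln(123) / 0.636
x = 7.5663 cm

7.5663


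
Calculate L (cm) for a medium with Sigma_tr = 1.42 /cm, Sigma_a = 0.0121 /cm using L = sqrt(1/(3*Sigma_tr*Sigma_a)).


D = 1 / (3 * Sigma_tr) = 1 / (3 * 1.42) = 0.2347418 cm
L = sqrt(D / Sigma_a)
L = sqrt(0.2347418 / 0.0121)
L = 4.4046 cm

4.4046


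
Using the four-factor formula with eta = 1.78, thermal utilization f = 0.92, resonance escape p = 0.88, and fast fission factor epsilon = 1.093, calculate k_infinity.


k_inf = eta * f * p * epsilon
k_inf = 1.78 * 0.92 * 0.88 * 1.093
k_inf = 1.5751

1.5751


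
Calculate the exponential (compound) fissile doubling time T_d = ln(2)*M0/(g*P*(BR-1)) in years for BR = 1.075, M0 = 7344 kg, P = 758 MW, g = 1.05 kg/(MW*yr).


Breeding gain G = BR - 1 = 1.075 - 1 = 0.075
Fissile production rate = g * P * G = 1.05 * 758 * 0.075 = 59.6925 kg/yr
T_d = ln(2) * M0 / (g * P * G)
T_d = ln(2) * 7344 / 59.6925 = 85.278 yr

85.278


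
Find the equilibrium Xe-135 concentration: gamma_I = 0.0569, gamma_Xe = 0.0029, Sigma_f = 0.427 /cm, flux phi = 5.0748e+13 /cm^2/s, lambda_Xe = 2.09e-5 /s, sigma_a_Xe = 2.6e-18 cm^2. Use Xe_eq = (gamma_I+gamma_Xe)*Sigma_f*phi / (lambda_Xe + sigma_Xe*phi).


Xe_eq = (gamma_I + gamma_Xe) * Sigma_f * phi / (lambda_Xe + sigma_Xe * phi)
Numerator = (0.0569 + 0.0029) * 0.427 * 5.0748e+13 = 1.295830e+12
Denominator = 2.09e-5 + 2.6e-18 * 5.0748e+13 = 1.528448e-04
Xe_eq = 1.295830e+12 / 1.528448e-04 = 8.4781e+15 /cm^3

8.4781e+15


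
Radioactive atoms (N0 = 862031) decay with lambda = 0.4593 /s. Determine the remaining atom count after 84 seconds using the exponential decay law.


N = N0 * exp(-lambda * t)
N = 862031 * exp(-0.4593 * 84)
N = 1.5133e-11

1.5133e-11


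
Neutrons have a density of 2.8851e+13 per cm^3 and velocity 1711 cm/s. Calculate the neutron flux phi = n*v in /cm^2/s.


phi = n * v
phi = 2.8851e+13 * 1711
phi = 4.9364e+16 /cm^2/s

4.9364e+16


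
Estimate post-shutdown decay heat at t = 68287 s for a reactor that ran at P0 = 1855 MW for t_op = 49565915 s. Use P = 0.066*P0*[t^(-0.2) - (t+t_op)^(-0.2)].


P/P0 = 0.066 * [t^(-0.2) - (t + t_op)^(-0.2)]
P/P0 = 0.066 * [68287^(-0.2) - (68287 + 49565915)^(-0.2)]
P/P0 = 0.066 * [0.1079276 - 0.02889640] = 0.005216059
P = 1855 * 0.005216059 = 9.6758 MW

9.6758


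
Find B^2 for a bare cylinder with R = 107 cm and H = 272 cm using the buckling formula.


B^2 = (2.405/R)^2 + (pi/H)^2
B^2 = (2.405/107)^2 + (pi/272)^2
B^2 = 6.3860e-04 /cm^2

6.3860e-04


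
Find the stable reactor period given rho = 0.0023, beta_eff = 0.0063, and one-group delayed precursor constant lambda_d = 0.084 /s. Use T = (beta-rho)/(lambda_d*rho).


T = (beta - rho) / (lambda_d * rho)
T = (0.0063 - 0.0023) / (0.084 * 0.0023)
T = 20.704 s

20.704


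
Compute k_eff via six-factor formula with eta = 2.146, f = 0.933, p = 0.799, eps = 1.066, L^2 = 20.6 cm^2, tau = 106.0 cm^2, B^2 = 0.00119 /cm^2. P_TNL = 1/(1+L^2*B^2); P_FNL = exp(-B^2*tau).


k_inf = eta*f*p*eps = 2.146*0.933*0.799*1.066 = 1.705357
P_TNL = 1/(1 + L^2*B^2) = 1/(1 + 20.6*0.00119) = 0.9760726
P_FNL = exp(-B^2*tau) = exp(-0.00119*106.0) = 0.8814914
k_eff = k_inf * P_TNL * P_FNL = 1.705357 * 0.9760726 * 0.8814914
k_eff = 1.4673

1.4673


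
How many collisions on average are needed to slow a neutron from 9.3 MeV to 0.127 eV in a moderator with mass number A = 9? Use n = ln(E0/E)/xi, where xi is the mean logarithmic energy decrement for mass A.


xi = 1 + (A-1)^2/(2A)*ln((A-1)/(A+1)) = 0.2066007 (for A = 9)
n = ln(E0/E) / xi
n = ln(9.3e6 / 0.127) / 0.2066007
n = ln(7.322835e+07) / 0.2066007 = 87.653

87.653


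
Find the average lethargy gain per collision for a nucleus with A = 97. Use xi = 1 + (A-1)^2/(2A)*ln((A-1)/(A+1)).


xi = 1 + (A-1)^2/(2A) * ln((A-1)/(A+1))
xi = 1 + (97-1)^2/(2*97) * ln((97-1)/(97 +1))
xi = 0.020478

0.020478


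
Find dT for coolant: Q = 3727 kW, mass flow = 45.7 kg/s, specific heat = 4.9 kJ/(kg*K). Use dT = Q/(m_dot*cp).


dT = Q / (m_dot * cp)
dT = 3727 / (45.7 * 4.9)
dT = 16.644 C

16.644


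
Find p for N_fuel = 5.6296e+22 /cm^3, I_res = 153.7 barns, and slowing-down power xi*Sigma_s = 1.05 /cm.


p = exp(-N * I * 1e-24 / (xi*Sigma_s))
p = exp(-5.6296e+22 * 153.7 * 1e-24 / 1.05)
p = 2.6371e-04

2.6371e-04


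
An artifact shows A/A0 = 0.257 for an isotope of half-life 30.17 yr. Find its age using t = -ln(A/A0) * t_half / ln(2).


lambda = ln(2) / t_half = ln(2) / 30.17 = 0.02297472 /yr
t = -ln(A/A0) / lambda
t = -ln(0.257) / 0.02297472
t = 59.138 yr

59.138


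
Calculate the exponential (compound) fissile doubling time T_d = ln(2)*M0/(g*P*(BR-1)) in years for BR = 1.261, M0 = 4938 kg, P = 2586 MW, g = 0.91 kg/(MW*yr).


Breeding gain G = BR - 1 = 1.261 - 1 = 0.261
Fissile production rate = g * P * G = 0.91 * 2586 * 0.261 = 614.20086 kg/yr
T_d = ln(2) * M0 / (g * P * G)
T_d = ln(2) * 4938 / 614.20086 = 5.5727 yr

5.5727


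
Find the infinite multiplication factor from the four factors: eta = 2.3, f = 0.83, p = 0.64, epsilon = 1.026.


k_inf = eta * f * p * epsilon
k_inf = 2.3 * 0.83 * 0.64 * 1.026
k_inf = 1.2535

1.2535


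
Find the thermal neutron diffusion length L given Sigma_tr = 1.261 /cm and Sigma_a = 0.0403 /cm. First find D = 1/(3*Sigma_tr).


D = 1 / (3 * Sigma_tr) = 1 / (3 * 1.261) = 0.2643405 cm
L = sqrt(D / Sigma_a)
L = sqrt(0.2643405 / 0.0403)
L = 2.5611 cm

2.5611


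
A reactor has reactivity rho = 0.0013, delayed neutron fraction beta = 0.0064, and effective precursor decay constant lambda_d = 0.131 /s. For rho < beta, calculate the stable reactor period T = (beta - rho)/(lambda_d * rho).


T = (beta - rho) / (lambda_d * rho)
T = (0.0064 - 0.0013) / (0.131 * 0.0013)
T = 29.947 s

29.947


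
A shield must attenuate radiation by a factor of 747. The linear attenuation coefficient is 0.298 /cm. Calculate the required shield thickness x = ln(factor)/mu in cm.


x = ln(factor) / mu
x = ln(747) / 0.298
x = 22.202 cm

22.202


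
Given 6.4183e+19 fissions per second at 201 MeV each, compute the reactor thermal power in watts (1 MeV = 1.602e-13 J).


P = fission_rate * E_MeV * 1.602e-13
P = 6.4183e+19 * 201 * 1.602e-13
P = 2.0667e+09 W

2.0667e+09


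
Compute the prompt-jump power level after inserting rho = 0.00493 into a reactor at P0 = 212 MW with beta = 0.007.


P1/P0 = beta / (beta - rho)
P1/P0 = 0.007 / (0.007 - 0.00493) = 3.381643
P1 = 212 * 3.381643 = 716.91 MW

716.91


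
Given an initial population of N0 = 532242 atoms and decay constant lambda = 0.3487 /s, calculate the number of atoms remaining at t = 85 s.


N = N0 * exp(-lambda * t)
N = 532242 * exp(-0.3487 * 85)
N = 7.1423e-08

7.1423e-08


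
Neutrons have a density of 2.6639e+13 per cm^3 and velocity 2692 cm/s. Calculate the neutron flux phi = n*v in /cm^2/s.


phi = n * v
phi = 2.6639e+13 * 2692
phi = 7.1712e+16 /cm^2/s

7.1712e+16


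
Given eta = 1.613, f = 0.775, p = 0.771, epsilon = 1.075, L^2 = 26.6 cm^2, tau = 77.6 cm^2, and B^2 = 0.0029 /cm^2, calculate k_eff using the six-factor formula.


k_inf = eta*f*p*eps = 1.613*0.775*0.771*1.075 = 1.036093
P_TNL = 1/(1 + L^2*B^2) = 1/(1 + 26.6*0.0029) = 0.9283844
P_FNL = exp(-B^2*tau) = exp(-0.0029*77.6) = 0.7984843
k_eff = k_inf * P_TNL * P_FNL = 1.036093 * 0.9283844 * 0.7984843
k_eff = 0.76806

0.76806


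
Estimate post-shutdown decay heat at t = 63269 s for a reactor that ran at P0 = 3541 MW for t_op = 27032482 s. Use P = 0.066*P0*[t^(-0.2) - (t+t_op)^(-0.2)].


P/P0 = 0.066 * [t^(-0.2) - (t + t_op)^(-0.2)]
P/P0 = 0.066 * [63269^(-0.2) - (63269 + 27032482)^(-0.2)]
P/P0 = 0.066 * [0.1095877 - 0.03261518] = 0.005080186
P = 3541 * 0.005080186 = 17.989 MW

17.989


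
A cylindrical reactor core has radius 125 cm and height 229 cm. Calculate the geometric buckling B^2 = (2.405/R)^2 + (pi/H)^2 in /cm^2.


B^2 = (2.405/R)^2 + (pi/H)^2
B^2 = (2.405/125)^2 + (pi/229)^2
B^2 = 5.5838e-04 /cm^2

5.5838e-04


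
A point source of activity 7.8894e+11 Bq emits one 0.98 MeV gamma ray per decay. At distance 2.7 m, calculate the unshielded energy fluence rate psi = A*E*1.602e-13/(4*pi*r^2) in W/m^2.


psi = A * E * 1.602e-13 / (4*pi*r^2)
psi = 7.8894e+11 * 0.98 * 1.602e-13 / (4*pi*2.7^2)
psi = 0.0013521 W/m^2

0.0013521


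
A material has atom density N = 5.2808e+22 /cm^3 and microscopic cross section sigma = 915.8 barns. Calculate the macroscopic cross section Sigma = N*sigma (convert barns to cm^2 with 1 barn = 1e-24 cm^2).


Sigma = N * sigma_barns * 1e-24
Sigma = 5.2808e+22 * 915.8 * 1e-24
Sigma = 48.362 /cm

48.362


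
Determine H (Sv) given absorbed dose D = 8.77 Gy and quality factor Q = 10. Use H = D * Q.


H = D * Q
H = 8.77 * 10
H = 87.700 Sv

87.700


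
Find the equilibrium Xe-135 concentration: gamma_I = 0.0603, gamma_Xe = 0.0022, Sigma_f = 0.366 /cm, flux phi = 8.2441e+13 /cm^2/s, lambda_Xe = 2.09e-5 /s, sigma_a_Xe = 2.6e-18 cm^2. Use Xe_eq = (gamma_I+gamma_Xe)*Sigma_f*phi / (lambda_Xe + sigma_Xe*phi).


Xe_eq = (gamma_I + gamma_Xe) * Sigma_f * phi / (lambda_Xe + sigma_Xe * phi)
Numerator = (0.0603 + 0.0022) * 0.366 * 8.2441e+13 = 1.885838e+12
Denominator = 2.09e-5 + 2.6e-18 * 8.2441e+13 = 2.352466e-04
Xe_eq = 1.885838e+12 / 2.352466e-04 = 8.0164e+15 /cm^3

8.0164e+15


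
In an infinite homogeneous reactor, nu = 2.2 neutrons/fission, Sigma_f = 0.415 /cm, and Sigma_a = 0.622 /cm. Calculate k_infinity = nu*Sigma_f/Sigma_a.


k_inf = nu * Sigma_f / Sigma_a
k_inf = 2.2 * 0.415 / 0.622
k_inf = 1.4678

1.4678


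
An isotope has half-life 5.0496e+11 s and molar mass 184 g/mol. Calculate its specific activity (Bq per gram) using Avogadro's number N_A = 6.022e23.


lambda = ln(2) / t_half = ln(2) / 5.0496e+11 = 1.372677e-12 /s
SA = lambda * N_A / M
SA = 1.372677e-12 * 6.022e23 / 184
SA = 4.4925e+09 Bq/g

4.4925e+09


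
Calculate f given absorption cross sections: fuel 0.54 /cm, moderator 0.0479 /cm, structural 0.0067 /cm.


f = Sigma_a_fuel / (Sigma_a_fuel + Sigma_a_mod + Sigma_a_other)
f = 0.54 / (0.54 + 0.0479 + 0.0067)
f = 0.90817

0.90817


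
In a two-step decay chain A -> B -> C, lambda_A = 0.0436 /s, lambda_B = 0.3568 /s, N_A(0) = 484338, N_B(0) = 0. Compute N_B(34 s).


N_B(t) = lambda_A * N_A0 / (lambda_B - lambda_A) * [exp(-lambda_A*t) - exp(-lambda_B*t)]
exp(-0.0436*34) = 0.2270920; exp(-0.3568*34) = 5.388734e-06
N_B = 0.0436 * 484338 / (0.3568 - 0.0436) * (0.2270920 - 5.388734e-06)
N_B = 15311

15311


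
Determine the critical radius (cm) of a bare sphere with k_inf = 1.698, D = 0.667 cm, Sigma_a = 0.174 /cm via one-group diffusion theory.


L^2 = D / Sigma_a = 0.667 / 0.174 = 3.833333 cm^2
B_m^2 = (k_inf - 1) / L^2 = (1.698 - 1) / 3.833333 = 0.1820870 /cm^2
For a bare sphere: B_g = pi/R, so R_c = pi / sqrt(B_m^2)
R_c = pi / sqrt(0.1820870) = 7.3622 cm

7.3622


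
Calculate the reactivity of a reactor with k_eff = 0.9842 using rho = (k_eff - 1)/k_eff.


rho = (k_eff - 1) / k_eff
rho = (0.9842 - 1) / 0.9842
rho = -0.016054

-0.016054


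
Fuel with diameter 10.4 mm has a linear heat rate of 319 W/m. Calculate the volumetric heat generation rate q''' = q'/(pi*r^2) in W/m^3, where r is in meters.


r = D / 2 / 1000 = 10.4 / 2 / 1000 = 0.0052 m
q''' = q' / (pi * r^2)
q''' = 319 / (pi * 0.0052^2)
q''' = 3.7552e+06 W/m^3

3.7552e+06


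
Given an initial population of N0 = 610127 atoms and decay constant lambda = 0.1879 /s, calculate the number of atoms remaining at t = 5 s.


N = N0 * exp(-lambda * t)
N = 610127 * exp(-0.1879 * 5)
N = 238452

238452


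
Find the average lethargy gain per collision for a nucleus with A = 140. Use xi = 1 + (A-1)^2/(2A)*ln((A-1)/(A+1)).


xi = 1 + (A-1)^2/(2A) * ln((A-1)/(A+1))
xi = 1 + (140-1)^2/(2*140) * ln((140-1)/(140 +1))
xi = 0.014218

0.014218


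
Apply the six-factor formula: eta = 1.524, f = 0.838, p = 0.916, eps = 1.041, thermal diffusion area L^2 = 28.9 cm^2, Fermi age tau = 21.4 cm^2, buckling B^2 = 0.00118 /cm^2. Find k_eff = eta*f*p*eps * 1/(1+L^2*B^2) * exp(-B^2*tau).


k_inf = eta*f*p*eps = 1.524*0.838*0.916*1.041 = 1.217798
P_TNL = 1/(1 + L^2*B^2) = 1/(1 + 28.9*0.00118) = 0.9670226
P_FNL = exp(-B^2*tau) = exp(-0.00118*21.4) = 0.9750642
k_eff = k_inf * P_TNL * P_FNL = 1.217798 * 0.9670226 * 0.9750642
k_eff = 1.1483

1.1483


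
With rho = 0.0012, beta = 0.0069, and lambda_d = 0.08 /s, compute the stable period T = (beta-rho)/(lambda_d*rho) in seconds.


T = (beta - rho) / (lambda_d * rho)
T = (0.0069 - 0.0012) / (0.08 * 0.0012)
T = 59.375 s

59.375


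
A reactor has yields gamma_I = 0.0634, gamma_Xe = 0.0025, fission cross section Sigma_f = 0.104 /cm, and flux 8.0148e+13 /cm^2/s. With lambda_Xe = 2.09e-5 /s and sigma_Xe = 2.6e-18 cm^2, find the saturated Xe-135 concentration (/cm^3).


Xe_eq = (gamma_I + gamma_Xe) * Sigma_f * phi / (lambda_Xe + sigma_Xe * phi)
Numerator = (0.0634 + 0.0025) * 0.104 * 8.0148e+13 = 5.493023e+11
Denominator = 2.09e-5 + 2.6e-18 * 8.0148e+13 = 2.292848e-04
Xe_eq = 5.493023e+11 / 2.292848e-04 = 2.3957e+15 /cm^3

2.3957e+15


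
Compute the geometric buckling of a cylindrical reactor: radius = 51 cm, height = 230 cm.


B^2 = (2.405/R)^2 + (pi/H)^2
B^2 = (2.405/51)^2 + (pi/230)^2
B^2 = 0.0024103 /cm^2

0.0024103


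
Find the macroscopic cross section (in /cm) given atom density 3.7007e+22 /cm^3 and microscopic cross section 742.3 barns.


Sigma = N * sigma_barns * 1e-24
Sigma = 3.7007e+22 * 742.3 * 1e-24
Sigma = 27.470 /cm

27.470


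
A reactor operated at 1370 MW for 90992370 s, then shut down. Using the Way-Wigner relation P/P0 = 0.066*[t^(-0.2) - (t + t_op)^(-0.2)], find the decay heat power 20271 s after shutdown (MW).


P/P0 = 0.066 * [t^(-0.2) - (t + t_op)^(-0.2)]
P/P0 = 0.066 * [20271^(-0.2) - (20271 + 90992370)^(-0.2)]
P/P0 = 0.066 * [0.1376021 - 0.02559645] = 0.007392373
P = 1370 * 0.007392373 = 10.128 MW

10.128


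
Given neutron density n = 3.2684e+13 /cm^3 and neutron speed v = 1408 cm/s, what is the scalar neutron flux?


phi = n * v
phi = 3.2684e+13 * 1408
phi = 4.6019e+16 /cm^2/s

4.6019e+16


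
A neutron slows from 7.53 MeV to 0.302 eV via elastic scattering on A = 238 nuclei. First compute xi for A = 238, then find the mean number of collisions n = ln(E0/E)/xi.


xi = 1 + (A-1)^2/(2A)*ln((A-1)/(A+1)) = 0.008379872 (for A = 238)
n = ln(E0/E) / xi
n = ln(7.53e6 / 0.302) / 0.008379872
n = ln(2.493377e+07) / 0.008379872 = 2032.5

2032.5


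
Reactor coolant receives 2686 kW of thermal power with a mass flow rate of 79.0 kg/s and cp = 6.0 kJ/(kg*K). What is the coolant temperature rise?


dT = Q / (m_dot * cp)
dT = 2686 / (79.0 * 6.0)
dT = 5.6667 C

5.6667


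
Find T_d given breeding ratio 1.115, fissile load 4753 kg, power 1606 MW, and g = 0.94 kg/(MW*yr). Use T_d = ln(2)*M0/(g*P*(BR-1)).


Breeding gain G = BR - 1 = 1.115 - 1 = 0.115
Fissile production rate = g * P * G = 0.94 * 1606 * 0.115 = 173.6086 kg/yr
T_d = ln(2) * M0 / (g * P * G)
T_d = ln(2) * 4753 / 173.6086 = 18.977 yr

18.977


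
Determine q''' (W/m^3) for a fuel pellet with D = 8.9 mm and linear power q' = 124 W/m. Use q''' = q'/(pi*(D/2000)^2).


r = D / 2 / 1000 = 8.9 / 2 / 1000 = 0.00445 m
q''' = q' / (pi * r^2)
q''' = 124 / (pi * 0.00445^2)
q''' = 1.9932e+06 W/m^3

1.9932e+06


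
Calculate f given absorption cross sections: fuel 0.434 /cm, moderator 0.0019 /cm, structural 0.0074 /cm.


f = Sigma_a_fuel / (Sigma_a_fuel + Sigma_a_mod + Sigma_a_other)
f = 0.434 / (0.434 + 0.0019 + 0.0074)
f = 0.97902

0.97902


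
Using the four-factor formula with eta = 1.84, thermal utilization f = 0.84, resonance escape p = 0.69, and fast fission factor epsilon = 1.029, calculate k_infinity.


k_inf = eta * f * p * epsilon
k_inf = 1.84 * 0.84 * 0.69 * 1.029
k_inf = 1.0974

1.0974


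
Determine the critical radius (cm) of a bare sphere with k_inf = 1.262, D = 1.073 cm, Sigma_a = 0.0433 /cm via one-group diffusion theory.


L^2 = D / Sigma_a = 1.073 / 0.0433 = 24.78060 cm^2
B_m^2 = (k_inf - 1) / L^2 = (1.262 - 1) / 24.78060 = 0.01057279 /cm^2
For a bare sphere: B_g = pi/R, so R_c = pi / sqrt(B_m^2)
R_c = pi / sqrt(0.01057279) = 30.553 cm

30.553


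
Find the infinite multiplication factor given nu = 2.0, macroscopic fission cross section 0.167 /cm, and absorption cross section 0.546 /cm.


k_inf = nu * Sigma_f / Sigma_a
k_inf = 2.0 * 0.167 / 0.546
k_inf = 0.61172

0.61172


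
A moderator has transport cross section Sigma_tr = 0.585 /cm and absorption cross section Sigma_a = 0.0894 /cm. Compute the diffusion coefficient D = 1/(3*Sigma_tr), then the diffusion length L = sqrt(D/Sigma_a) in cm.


D = 1 / (3 * Sigma_tr) = 1 / (3 * 0.585) = 0.5698006 cm
L = sqrt(D / Sigma_a)
L = sqrt(0.5698006 / 0.0894)
L = 2.5246 cm

2.5246


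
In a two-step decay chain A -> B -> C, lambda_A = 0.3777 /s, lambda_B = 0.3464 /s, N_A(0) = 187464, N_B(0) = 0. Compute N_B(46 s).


N_B(t) = lambda_A * N_A0 / (lambda_B - lambda_A) * [exp(-lambda_A*t) - exp(-lambda_B*t)]
exp(-0.3777*46) = 2.847612e-08; exp(-0.3464*46) = 1.201650e-07
N_B = 0.3777 * 187464 / (0.3464 - 0.3777) * (2.847612e-08 - 1.201650e-07)
N_B = 0.20741

0.20741


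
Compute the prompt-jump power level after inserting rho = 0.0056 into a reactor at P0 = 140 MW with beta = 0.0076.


P1/P0 = beta / (beta - rho)
P1/P0 = 0.0076 / (0.0076 - 0.0056) = 3.800000
P1 = 140 * 3.800000 = 532.00 MW

532.00


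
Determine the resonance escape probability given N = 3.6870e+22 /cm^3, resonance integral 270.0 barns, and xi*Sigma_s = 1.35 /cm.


p = exp(-N * I * 1e-24 / (xi*Sigma_s))
p = exp(-3.6870e+22 * 270.0 * 1e-24 / 1.35)
p = 6.2735e-04

6.2735e-04


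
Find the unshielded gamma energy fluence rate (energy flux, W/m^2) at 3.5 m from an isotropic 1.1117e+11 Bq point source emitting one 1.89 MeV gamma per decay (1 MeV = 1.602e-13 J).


psi = A * E * 1.602e-13 / (4*pi*r^2)
psi = 1.1117e+11 * 1.89 * 1.602e-13 / (4*pi*3.5^2)
psi = 2.1866e-04 W/m^2

2.1866e-04


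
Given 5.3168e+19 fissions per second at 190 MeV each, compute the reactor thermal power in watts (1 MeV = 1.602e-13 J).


P = fission_rate * E_MeV * 1.602e-13
P = 5.3168e+19 * 190 * 1.602e-13
P = 1.6183e+09 W

1.6183e+09


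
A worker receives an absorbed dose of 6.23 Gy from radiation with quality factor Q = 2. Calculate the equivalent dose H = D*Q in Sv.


H = D * Q
H = 6.23 * 2
H = 12.460 Sv

12.460


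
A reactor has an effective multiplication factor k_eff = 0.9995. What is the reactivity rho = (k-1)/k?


rho = (k_eff - 1) / k_eff
rho = (0.9995 - 1) / 0.9995
rho = -5.0025e-04

-5.0025e-04


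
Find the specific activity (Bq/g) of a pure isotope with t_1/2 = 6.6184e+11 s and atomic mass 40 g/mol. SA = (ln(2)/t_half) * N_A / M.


lambda = ln(2) / t_half = ln(2) / 6.6184e+11 = 1.047303e-12 /s
SA = lambda * N_A / M
SA = 1.047303e-12 * 6.022e23 / 40
SA = 1.5767e+10 Bq/g

1.5767e+10


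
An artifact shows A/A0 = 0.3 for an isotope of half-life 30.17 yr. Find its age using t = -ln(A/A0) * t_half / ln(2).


lambda = ln(2) / t_half = ln(2) / 30.17 = 0.02297472 /yr
t = -ln(A/A0) / lambda
t = -ln(0.3) / 0.02297472
t = 52.404 yr

52.404


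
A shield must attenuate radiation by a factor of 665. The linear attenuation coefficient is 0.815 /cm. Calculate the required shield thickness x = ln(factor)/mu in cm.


x = ln(factor) / mu
x = ln(665) / 0.815
x = 7.9752 cm

7.9752


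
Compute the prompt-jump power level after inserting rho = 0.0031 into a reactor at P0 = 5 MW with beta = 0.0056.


P1/P0 = beta / (beta - rho)
P1/P0 = 0.0056 / (0.0056 - 0.0031) = 2.240000
P1 = 5 * 2.240000 = 11.200 MW

11.200


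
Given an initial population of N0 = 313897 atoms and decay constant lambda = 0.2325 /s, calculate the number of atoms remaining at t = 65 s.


N = N0 * exp(-lambda * t)
N = 313897 * exp(-0.2325 * 65)
N = 0.085805

0.085805


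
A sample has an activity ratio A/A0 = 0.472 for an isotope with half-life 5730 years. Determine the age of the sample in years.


lambda = ln(2) / t_half = ln(2) / 5730 = 1.209681e-04 /yr
t = -ln(A/A0) / lambda
t = -ln(0.472) / 1.209681e-04
t = 6206.4 yr

6206.4


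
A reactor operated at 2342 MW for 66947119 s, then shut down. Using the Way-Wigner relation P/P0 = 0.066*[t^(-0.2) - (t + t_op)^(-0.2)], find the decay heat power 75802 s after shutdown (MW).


P/P0 = 0.066 * [t^(-0.2) - (t + t_op)^(-0.2)]
P/P0 = 0.066 * [75802^(-0.2) - (75802 + 66947119)^(-0.2)]
P/P0 = 0.066 * [0.1056973 - 0.02721168] = 0.005180051
P = 2342 * 0.005180051 = 12.132 MW

12.132


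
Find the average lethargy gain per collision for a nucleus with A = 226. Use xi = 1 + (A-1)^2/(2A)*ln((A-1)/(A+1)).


xi = 1 + (A-1)^2/(2A) * ln((A-1)/(A+1))
xi = 1 + (226-1)^2/(2*226) * ln((226-1)/(226 +1))
xi = 0.0088235

0.0088235


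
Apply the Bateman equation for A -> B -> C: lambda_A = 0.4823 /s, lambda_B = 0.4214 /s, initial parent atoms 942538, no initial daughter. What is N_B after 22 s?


N_B(t) = lambda_A * N_A0 / (lambda_B - lambda_A) * [exp(-lambda_A*t) - exp(-lambda_B*t)]
exp(-0.4823*22) = 2.465329e-05; exp(-0.4214*22) = 9.413318e-05
N_B = 0.4823 * 942538 / (0.4214 - 0.4823) * (2.465329e-05 - 9.413318e-05)
N_B = 518.63

518.63


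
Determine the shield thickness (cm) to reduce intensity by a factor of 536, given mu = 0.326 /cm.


x = ln(factor) / mu
x = ln(536) / 0.326
x = 19.276 cm

19.276


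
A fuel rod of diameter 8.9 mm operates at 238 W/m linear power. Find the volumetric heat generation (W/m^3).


r = D / 2 / 1000 = 8.9 / 2 / 1000 = 0.00445 m
q''' = q' / (pi * r^2)
q''' = 238 / (pi * 0.00445^2)
q''' = 3.8257e+06 W/m^3

3.8257e+06


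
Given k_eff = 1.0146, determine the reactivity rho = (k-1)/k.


rho = (k_eff - 1) / k_eff
rho = (1.0146 - 1) / 1.0146
rho = 0.014390

0.014390


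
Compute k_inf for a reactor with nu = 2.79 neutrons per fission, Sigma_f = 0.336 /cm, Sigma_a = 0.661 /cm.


k_inf = nu * Sigma_f / Sigma_a
k_inf = 2.79 * 0.336 / 0.661
k_inf = 1.4182

1.4182


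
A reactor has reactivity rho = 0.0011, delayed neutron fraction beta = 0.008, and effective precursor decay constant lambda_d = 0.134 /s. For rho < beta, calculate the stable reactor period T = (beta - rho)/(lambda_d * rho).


T = (beta - rho) / (lambda_d * rho)
T = (0.008 - 0.0011) / (0.134 * 0.0011)
T = 46.811 s

46.811


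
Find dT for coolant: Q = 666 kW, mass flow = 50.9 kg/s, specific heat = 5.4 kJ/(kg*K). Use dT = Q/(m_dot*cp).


dT = Q / (m_dot * cp)
dT = 666 / (50.9 * 5.4)
dT = 2.4231 C

2.4231


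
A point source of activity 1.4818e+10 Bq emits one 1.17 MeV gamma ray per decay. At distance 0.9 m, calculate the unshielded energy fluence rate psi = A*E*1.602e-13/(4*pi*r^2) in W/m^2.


psi = A * E * 1.602e-13 / (4*pi*r^2)
psi = 1.4818e+10 * 1.17 * 1.602e-13 / (4*pi*0.9^2)
psi = 2.7286e-04 W/m^2

2.7286e-04


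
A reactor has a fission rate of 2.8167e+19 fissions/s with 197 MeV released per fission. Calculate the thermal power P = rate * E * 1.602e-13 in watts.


P = fission_rate * E_MeV * 1.602e-13
P = 2.8167e+19 * 197 * 1.602e-13
P = 8.8893e+08 W

8.8893e+08


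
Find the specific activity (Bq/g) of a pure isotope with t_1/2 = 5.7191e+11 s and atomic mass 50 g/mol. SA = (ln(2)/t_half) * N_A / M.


lambda = ln(2) / t_half = ln(2) / 5.7191e+11 = 1.211986e-12 /s
SA = lambda * N_A / M
SA = 1.211986e-12 * 6.022e23 / 50
SA = 1.4597e+10 Bq/g

1.4597e+10


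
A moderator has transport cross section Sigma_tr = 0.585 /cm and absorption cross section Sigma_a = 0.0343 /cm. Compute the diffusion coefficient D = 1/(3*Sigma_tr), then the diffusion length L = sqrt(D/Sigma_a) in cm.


D = 1 / (3 * Sigma_tr) = 1 / (3 * 0.585) = 0.5698006 cm
L = sqrt(D / Sigma_a)
L = sqrt(0.5698006 / 0.0343)
L = 4.0758 cm

4.0758


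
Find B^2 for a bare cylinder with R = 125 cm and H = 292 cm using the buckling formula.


B^2 = (2.405/R)^2 + (pi/H)^2
B^2 = (2.405/125)^2 + (pi/292)^2
B^2 = 4.8593e-04 /cm^2

4.8593e-04


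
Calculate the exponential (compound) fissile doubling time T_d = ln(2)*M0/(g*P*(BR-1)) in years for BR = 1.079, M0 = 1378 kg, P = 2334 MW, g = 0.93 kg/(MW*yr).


Breeding gain G = BR - 1 = 1.079 - 1 = 0.079
Fissile production rate = g * P * G = 0.93 * 2334 * 0.079 = 171.47898 kg/yr
T_d = ln(2) * M0 / (g * P * G)
T_d = ln(2) * 1378 / 171.47898 = 5.5701 yr

5.5701


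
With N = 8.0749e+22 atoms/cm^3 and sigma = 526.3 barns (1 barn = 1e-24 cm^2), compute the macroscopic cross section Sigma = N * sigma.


Sigma = N * sigma_barns * 1e-24
Sigma = 8.0749e+22 * 526.3 * 1e-24
Sigma = 42.498 /cm

42.498


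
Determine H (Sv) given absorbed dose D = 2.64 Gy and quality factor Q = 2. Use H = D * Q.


H = D * Q
H = 2.64 * 2
H = 5.2800 Sv

5.2800


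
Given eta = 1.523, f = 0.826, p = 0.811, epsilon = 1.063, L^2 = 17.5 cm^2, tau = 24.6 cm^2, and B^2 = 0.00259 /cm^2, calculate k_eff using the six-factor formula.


k_inf = eta*f*p*eps = 1.523*0.826*0.811*1.063 = 1.084511
P_TNL = 1/(1 + L^2*B^2) = 1/(1 + 17.5*0.00259) = 0.9566403
P_FNL = exp(-B^2*tau) = exp(-0.00259*24.6) = 0.9382733
k_eff = k_inf * P_TNL * P_FNL = 1.084511 * 0.9566403 * 0.9382733
k_eff = 0.97345

0.97345


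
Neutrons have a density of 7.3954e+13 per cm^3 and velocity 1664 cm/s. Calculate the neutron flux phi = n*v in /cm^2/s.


phi = n * v
phi = 7.3954e+13 * 1664
phi = 1.2306e+17 /cm^2/s

1.2306e+17


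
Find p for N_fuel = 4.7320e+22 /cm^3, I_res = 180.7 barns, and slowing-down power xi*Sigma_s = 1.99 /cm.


p = exp(-N * I * 1e-24 / (xi*Sigma_s))
p = exp(-4.7320e+22 * 180.7 * 1e-24 / 1.99)
p = 0.013611

0.013611


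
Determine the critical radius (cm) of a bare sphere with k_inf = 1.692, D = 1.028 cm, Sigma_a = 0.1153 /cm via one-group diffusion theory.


L^2 = D / Sigma_a = 1.028 / 0.1153 = 8.915872 cm^2
B_m^2 = (k_inf - 1) / L^2 = (1.692 - 1) / 8.915872 = 0.07761439 /cm^2
For a bare sphere: B_g = pi/R, so R_c = pi / sqrt(B_m^2)
R_c = pi / sqrt(0.07761439) = 11.277 cm

11.277


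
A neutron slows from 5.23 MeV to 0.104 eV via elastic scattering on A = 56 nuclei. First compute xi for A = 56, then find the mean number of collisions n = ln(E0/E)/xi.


xi = 1 + (A-1)^2/(2A)*ln((A-1)/(A+1)) = 0.03529286 (for A = 56)
n = ln(E0/E) / xi
n = ln(5.23e6 / 0.104) / 0.03529286
n = ln(5.028846e+07) / 0.03529286 = 502.46

502.46


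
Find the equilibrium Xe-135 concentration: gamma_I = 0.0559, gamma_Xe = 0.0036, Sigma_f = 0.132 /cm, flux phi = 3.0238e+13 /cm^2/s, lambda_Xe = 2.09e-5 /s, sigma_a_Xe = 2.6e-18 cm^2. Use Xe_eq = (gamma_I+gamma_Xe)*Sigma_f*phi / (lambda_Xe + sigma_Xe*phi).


Xe_eq = (gamma_I + gamma_Xe) * Sigma_f * phi / (lambda_Xe + sigma_Xe * phi)
Numerator = (0.0559 + 0.0036) * 0.132 * 3.0238e+13 = 2.374893e+11
Denominator = 2.09e-5 + 2.6e-18 * 3.0238e+13 = 9.951880e-05
Xe_eq = 2.374893e+11 / 9.951880e-05 = 2.3864e+15 /cm^3

2.3864e+15


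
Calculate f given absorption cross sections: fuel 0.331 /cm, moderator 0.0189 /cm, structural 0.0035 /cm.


f = Sigma_a_fuel / (Sigma_a_fuel + Sigma_a_mod + Sigma_a_other)
f = 0.331 / (0.331 + 0.0189 + 0.0035)
f = 0.93662

0.93662


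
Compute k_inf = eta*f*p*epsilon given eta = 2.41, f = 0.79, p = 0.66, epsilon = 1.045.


k_inf = eta * f * p * epsilon
k_inf = 2.41 * 0.79 * 0.66 * 1.045
k_inf = 1.3131

1.3131


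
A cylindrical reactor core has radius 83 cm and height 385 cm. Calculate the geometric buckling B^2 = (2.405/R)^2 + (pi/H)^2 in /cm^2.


B^2 = (2.405/R)^2 + (pi/H)^2
B^2 = (2.405/83)^2 + (pi/385)^2
B^2 = 9.0619e-04 /cm^2

9.0619e-04


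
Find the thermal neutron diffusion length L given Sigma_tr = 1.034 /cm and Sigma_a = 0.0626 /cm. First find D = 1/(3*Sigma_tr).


D = 1 / (3 * Sigma_tr) = 1 / (3 * 1.034) = 0.3223727 cm
L = sqrt(D / Sigma_a)
L = sqrt(0.3223727 / 0.0626)
L = 2.2693 cm

2.2693


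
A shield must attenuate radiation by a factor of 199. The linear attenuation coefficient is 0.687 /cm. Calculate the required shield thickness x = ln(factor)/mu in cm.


x = ln(factor) / mu
x = ln(199) / 0.687
x = 7.7050 cm

7.7050


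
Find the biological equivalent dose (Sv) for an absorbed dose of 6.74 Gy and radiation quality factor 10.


H = D * Q
H = 6.74 * 10
H = 67.400 Sv

67.400


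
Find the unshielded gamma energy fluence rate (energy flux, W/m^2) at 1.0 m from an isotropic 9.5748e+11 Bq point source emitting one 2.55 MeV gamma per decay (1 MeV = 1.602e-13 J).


psi = A * E * 1.602e-13 / (4*pi*r^2)
psi = 9.5748e+11 * 2.55 * 1.602e-13 / (4*pi*1.0^2)
psi = 0.031126 W/m^2

0.031126


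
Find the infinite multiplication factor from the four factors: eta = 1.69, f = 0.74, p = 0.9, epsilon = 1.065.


k_inf = eta * f * p * epsilon
k_inf = 1.69 * 0.74 * 0.9 * 1.065
k_inf = 1.1987

1.1987


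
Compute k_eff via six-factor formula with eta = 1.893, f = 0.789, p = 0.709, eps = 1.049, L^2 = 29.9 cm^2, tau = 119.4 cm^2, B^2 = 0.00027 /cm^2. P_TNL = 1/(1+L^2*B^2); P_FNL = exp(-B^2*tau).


k_inf = eta*f*p*eps = 1.893*0.789*0.709*1.049 = 1.110834
P_TNL = 1/(1 + L^2*B^2) = 1/(1 + 29.9*0.00027) = 0.9919917
P_FNL = exp(-B^2*tau) = exp(-0.00027*119.4) = 0.9682761
k_eff = k_inf * P_TNL * P_FNL = 1.110834 * 0.9919917 * 0.9682761
k_eff = 1.0670

1.0670


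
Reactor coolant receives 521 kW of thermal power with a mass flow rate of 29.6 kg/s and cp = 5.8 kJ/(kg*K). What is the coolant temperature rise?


dT = Q / (m_dot * cp)
dT = 521 / (29.6 * 5.8)
dT = 3.0347 C

3.0347


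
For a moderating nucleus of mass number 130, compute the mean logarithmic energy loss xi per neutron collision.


xi = 1 + (A-1)^2/(2A) * ln((A-1)/(A+1))
xi = 1 + (130-1)^2/(2*130) * ln((130-1)/(130 +1))
xi = 0.015306

0.015306


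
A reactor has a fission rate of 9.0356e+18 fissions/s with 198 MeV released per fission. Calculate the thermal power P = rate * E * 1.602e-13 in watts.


P = fission_rate * E_MeV * 1.602e-13
P = 9.0356e+18 * 198 * 1.602e-13
P = 2.8661e+08 W

2.8661e+08


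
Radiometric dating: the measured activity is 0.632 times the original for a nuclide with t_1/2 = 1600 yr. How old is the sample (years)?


lambda = ln(2) / t_half = ln(2) / 1600 = 4.332170e-04 /yr
t = -ln(A/A0) / lambda
t = -ln(0.632) / 4.332170e-04
t = 1059.2 yr

1059.2


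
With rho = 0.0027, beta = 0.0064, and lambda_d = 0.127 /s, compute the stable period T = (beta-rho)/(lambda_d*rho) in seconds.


T = (beta - rho) / (lambda_d * rho)
T = (0.0064 - 0.0027) / (0.127 * 0.0027)
T = 10.790 s

10.790


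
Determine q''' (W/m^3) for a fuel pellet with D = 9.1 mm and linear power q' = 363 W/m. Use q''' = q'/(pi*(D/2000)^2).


r = D / 2 / 1000 = 9.1 / 2 / 1000 = 0.00455 m
q''' = q' / (pi * r^2)
q''' = 363 / (pi * 0.00455^2)
q''' = 5.5813e+06 W/m^3

5.5813e+06


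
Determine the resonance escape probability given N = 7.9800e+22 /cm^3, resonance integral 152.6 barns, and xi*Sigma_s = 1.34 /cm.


p = exp(-N * I * 1e-24 / (xi*Sigma_s))
p = exp(-7.9800e+22 * 152.6 * 1e-24 / 1.34)
p = 1.1305e-04

1.1305e-04


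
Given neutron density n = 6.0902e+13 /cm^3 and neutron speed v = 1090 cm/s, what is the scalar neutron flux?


phi = n * v
phi = 6.0902e+13 * 1090
phi = 6.6383e+16 /cm^2/s

6.6383e+16


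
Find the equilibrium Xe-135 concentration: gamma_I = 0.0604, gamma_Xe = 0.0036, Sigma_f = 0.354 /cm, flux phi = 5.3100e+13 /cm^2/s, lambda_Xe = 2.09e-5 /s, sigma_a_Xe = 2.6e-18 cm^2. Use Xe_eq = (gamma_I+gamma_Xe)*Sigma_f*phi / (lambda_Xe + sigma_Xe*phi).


Xe_eq = (gamma_I + gamma_Xe) * Sigma_f * phi / (lambda_Xe + sigma_Xe * phi)
Numerator = (0.0604 + 0.0036) * 0.354 * 5.3100e+13 = 1.203034e+12
Denominator = 2.09e-5 + 2.6e-18 * 5.3100e+13 = 1.589600e-04
Xe_eq = 1.203034e+12 / 1.589600e-04 = 7.5682e+15 /cm^3

7.5682e+15


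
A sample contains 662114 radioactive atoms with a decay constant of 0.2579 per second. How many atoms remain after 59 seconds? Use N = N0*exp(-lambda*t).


N = N0 * exp(-lambda * t)
N = 662114 * exp(-0.2579 * 59)
N = 0.16318

0.16318


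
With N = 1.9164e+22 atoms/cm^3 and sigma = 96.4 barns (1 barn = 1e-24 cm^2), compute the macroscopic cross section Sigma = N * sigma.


Sigma = N * sigma_barns * 1e-24
Sigma = 1.9164e+22 * 96.4 * 1e-24
Sigma = 1.8474 /cm

1.8474


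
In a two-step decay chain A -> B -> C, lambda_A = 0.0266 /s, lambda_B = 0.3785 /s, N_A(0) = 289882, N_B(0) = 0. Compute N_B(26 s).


N_B(t) = lambda_A * N_A0 / (lambda_B - lambda_A) * [exp(-lambda_A*t) - exp(-lambda_B*t)]
exp(-0.0266*26) = 0.5007742; exp(-0.3785*26) = 5.322406e-05
N_B = 0.0266 * 289882 / (0.3785 - 0.0266) * (0.5007742 - 5.322406e-05)
N_B = 10972

10972


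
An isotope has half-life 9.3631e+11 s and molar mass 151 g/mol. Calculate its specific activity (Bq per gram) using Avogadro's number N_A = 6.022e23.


lambda = ln(2) / t_half = ln(2) / 9.3631e+11 = 7.402967e-13 /s
SA = lambda * N_A / M
SA = 7.402967e-13 * 6.022e23 / 151
SA = 2.9524e+09 Bq/g

2.9524e+09


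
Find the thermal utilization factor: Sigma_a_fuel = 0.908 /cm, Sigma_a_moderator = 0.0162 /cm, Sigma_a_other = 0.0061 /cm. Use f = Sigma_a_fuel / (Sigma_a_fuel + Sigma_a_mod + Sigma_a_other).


f = Sigma_a_fuel / (Sigma_a_fuel + Sigma_a_mod + Sigma_a_other)
f = 0.908 / (0.908 + 0.0162 + 0.0061)
f = 0.97603

0.97603


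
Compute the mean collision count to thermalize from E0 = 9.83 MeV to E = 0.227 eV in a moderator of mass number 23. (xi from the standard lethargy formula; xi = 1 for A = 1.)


xi = 1 + (A-1)^2/(2A)*ln((A-1)/(A+1)) = 0.08448899 (for A = 23)
n = ln(E0/E) / xi
n = ln(9.83e6 / 0.227) / 0.08448899
n = ln(4.330396e+07) / 0.08448899 = 208.12

208.12


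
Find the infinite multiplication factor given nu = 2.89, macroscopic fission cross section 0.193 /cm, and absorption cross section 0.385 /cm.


k_inf = nu * Sigma_f / Sigma_a
k_inf = 2.89 * 0.193 / 0.385
k_inf = 1.4488

1.4488


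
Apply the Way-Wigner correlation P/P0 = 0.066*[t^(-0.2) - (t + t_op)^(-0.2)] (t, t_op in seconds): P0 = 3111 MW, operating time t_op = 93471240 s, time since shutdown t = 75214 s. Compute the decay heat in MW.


P/P0 = 0.066 * [t^(-0.2) - (t + t_op)^(-0.2)]
P/P0 = 0.066 * [75214^(-0.2) - (75214 + 93471240)^(-0.2)]
P/P0 = 0.066 * [0.1058620 - 0.02545626] = 0.005306779
P = 3111 * 0.005306779 = 16.509 MW

16.509


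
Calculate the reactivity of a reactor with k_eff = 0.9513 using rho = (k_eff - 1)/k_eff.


rho = (k_eff - 1) / k_eff
rho = (0.9513 - 1) / 0.9513
rho = -0.051193

-0.051193


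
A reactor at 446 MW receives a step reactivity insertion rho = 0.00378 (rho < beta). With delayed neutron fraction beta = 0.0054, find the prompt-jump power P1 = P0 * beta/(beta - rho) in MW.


P1/P0 = beta / (beta - rho)
P1/P0 = 0.0054 / (0.0054 - 0.00378) = 3.333333
P1 = 446 * 3.333333 = 1486.7 MW

1486.7


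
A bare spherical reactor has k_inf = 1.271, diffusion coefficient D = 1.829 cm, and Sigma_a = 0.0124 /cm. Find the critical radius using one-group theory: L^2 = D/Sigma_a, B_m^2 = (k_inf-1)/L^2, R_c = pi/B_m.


L^2 = D / Sigma_a = 1.829 / 0.0124 = 147.5000 cm^2
B_m^2 = (k_inf - 1) / L^2 = (1.271 - 1) / 147.5000 = 0.001837288 /cm^2
For a bare sphere: B_g = pi/R, so R_c = pi / sqrt(B_m^2)
R_c = pi / sqrt(0.001837288) = 73.293 cm

73.293
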